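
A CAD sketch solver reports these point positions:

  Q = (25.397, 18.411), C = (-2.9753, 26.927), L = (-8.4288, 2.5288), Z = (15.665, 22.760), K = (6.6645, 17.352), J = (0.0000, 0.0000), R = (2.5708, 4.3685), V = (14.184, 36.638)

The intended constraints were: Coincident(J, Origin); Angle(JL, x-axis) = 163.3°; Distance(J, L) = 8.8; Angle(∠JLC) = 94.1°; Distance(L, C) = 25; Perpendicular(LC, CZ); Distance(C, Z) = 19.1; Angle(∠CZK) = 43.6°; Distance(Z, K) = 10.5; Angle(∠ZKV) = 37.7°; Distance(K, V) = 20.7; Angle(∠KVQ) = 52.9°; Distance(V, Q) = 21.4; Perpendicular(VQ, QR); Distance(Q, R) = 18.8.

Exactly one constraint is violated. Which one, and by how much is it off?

Distance(Q, R) = 18.8 — off by 8.00.

J = (0.00, 0.00) ✓; JL at 163.3° ✓; |JL| = 8.800 ✓; ∠JLC = 94.10° ✓; |LC| = 25.00 ✓; ∠(LC, CZ) = 90.00° ✓; |CZ| = 19.10 ✓; ∠CZK = 43.60° ✓; |ZK| = 10.50 ✓; ∠ZKV = 37.70° ✓; |KV| = 20.70 ✓; ∠KVQ = 52.90° ✓; |VQ| = 21.40 ✓; ∠(VQ, QR) = 90.00° ✓; |QR| = 26.80 ✗.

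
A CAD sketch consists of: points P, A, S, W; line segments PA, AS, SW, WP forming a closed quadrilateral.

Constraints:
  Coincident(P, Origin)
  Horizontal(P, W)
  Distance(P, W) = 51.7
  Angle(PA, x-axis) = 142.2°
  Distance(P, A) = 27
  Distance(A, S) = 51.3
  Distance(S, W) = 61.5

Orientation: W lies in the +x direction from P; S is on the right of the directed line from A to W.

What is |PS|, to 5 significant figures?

30.819

Checks: |AS| = 51.30 ✓; |SW| = 61.50 ✓.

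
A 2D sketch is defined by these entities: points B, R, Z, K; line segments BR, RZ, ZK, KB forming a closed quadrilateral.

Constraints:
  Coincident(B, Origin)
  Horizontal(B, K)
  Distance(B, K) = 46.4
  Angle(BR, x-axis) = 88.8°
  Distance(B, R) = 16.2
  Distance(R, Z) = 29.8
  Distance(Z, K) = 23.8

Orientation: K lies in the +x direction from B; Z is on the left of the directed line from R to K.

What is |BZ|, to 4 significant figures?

34.76

Checks: |RZ| = 29.80 ✓; |ZK| = 23.80 ✓.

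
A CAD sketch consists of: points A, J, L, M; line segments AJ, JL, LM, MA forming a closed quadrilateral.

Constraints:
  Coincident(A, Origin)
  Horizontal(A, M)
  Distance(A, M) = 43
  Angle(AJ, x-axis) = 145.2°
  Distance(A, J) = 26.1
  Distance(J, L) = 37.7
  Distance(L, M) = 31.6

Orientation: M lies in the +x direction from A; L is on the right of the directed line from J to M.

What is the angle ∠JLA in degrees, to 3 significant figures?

12.9°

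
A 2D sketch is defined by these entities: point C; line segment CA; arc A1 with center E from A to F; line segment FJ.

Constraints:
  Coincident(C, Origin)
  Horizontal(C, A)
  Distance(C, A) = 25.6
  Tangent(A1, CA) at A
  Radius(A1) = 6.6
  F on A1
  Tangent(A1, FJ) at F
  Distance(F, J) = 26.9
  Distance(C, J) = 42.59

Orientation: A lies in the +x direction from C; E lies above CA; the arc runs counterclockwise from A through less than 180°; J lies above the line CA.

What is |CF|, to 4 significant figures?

33.04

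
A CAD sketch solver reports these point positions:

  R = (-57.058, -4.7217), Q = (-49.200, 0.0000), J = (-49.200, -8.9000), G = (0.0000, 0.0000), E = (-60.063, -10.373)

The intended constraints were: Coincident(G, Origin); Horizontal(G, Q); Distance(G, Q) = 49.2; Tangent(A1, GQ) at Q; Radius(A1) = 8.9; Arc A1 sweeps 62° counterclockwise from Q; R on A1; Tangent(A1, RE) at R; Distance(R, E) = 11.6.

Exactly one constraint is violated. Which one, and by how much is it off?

Distance(R, E) = 11.6 — off by 5.20.

G = (0.00, 0.00) ✓; G.y = 0.00, Q.y = 0.00 ✓; |GQ| = 49.20 ✓; ∠(JQ, QG) = 90.00° ✓; |JQ| = 8.900 ✓; bearing(J→R) − bearing(J→Q) = 62.00° ✓; |JR| = 8.900 ✓; ∠(JR, RE) = 90.00° ✓; |RE| = 6.401 ✗.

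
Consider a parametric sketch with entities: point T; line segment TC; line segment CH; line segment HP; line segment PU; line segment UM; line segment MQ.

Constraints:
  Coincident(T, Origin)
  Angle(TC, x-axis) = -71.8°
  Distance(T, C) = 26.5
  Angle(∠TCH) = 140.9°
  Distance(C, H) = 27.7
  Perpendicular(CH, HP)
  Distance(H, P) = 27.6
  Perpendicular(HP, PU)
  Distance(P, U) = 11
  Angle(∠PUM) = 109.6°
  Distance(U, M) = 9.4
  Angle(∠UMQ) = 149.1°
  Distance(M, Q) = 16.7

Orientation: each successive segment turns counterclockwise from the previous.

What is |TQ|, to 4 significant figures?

40.04

∠PUM = 109.6° gives UM at -142.3° from the x-axis; with |UM| = 9.4, M = (29.80, -16.72). ∠UMQ = 149.1° gives MQ at -111.4° from the x-axis; with |MQ| = 16.7, Q = (23.71, -32.27). Then |TQ| = |Q − T| = 40.04.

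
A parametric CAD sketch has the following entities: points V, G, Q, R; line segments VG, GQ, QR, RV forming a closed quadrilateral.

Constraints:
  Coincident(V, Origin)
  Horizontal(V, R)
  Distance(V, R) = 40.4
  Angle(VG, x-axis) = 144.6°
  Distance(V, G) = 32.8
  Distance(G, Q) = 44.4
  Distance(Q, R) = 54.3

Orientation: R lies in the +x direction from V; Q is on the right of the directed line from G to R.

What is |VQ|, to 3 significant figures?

23.7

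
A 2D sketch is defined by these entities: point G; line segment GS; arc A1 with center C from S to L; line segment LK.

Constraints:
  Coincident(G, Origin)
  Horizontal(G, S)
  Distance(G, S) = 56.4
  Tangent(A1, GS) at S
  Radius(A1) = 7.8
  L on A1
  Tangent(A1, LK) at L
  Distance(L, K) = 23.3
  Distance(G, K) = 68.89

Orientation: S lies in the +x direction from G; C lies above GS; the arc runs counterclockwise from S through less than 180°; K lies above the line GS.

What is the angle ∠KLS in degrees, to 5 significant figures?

131.19°

Checks: |CL| = 7.800 ✓; ∠(CL, LK) = 90.00° ✓; |LK| = 23.30 ✓; |GK| = 68.89 ✓.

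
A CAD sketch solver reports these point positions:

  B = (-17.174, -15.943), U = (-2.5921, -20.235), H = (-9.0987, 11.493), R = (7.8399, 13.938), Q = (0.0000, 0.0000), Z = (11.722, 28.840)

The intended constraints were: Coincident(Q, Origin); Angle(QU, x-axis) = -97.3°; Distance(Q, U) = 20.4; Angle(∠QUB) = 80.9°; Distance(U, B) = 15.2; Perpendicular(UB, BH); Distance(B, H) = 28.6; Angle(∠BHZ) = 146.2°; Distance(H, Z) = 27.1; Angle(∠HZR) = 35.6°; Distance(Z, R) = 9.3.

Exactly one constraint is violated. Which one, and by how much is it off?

Distance(Z, R) = 9.3 — off by 6.10.

Q = (0.00, 0.00) ✓; QU at -97.30° ✓; |QU| = 20.40 ✓; ∠QUB = 80.90° ✓; |UB| = 15.20 ✓; ∠(UB, BH) = 90.00° ✓; |BH| = 28.60 ✓; ∠BHZ = 146.2° ✓; |HZ| = 27.10 ✓; ∠HZR = 35.60° ✓; |ZR| = 15.40 ✗.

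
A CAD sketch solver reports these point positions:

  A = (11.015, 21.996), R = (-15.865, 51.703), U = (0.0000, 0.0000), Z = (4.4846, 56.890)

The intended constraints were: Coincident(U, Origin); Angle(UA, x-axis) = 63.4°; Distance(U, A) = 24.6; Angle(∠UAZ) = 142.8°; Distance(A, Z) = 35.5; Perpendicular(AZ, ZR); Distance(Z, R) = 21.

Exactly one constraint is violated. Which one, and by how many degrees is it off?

Perpendicular(AZ, ZR) — off by 3.70°.

U = (0.00, 0.00) ✓; UA at 63.40° ✓; |UA| = 24.60 ✓; ∠UAZ = 142.8° ✓; |AZ| = 35.50 ✓; ∠(AZ, ZR) = 93.70° ✗; |ZR| = 21.00 ✓.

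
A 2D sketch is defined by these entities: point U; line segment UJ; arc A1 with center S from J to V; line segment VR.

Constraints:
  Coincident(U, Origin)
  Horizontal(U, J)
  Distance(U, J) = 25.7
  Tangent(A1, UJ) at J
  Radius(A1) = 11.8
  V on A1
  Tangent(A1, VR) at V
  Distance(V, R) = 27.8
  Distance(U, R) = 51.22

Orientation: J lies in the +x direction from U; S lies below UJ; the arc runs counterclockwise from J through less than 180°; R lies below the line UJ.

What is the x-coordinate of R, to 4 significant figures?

29.69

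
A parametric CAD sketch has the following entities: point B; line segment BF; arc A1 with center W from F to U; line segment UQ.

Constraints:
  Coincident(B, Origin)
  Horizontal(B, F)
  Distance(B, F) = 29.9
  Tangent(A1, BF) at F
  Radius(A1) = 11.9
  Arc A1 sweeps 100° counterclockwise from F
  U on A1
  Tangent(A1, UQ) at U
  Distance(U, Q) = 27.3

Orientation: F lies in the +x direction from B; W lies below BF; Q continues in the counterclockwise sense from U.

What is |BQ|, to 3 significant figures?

46.8

On A1, F sits at bearing 90° from W; a 100° counterclockwise sweep puts U at bearing 190°, so U = W + 11.9·(cos 190°, sin 190°) = (18.2, -14.0). Tangency of A1 to UQ means the radius WU is perpendicular to UQ, so UQ runs along (−sin 190°, cos 190°); with |UQ| = 27.3, Q = (22.9, -40.9). Then |BQ| = |Q − B| = 46.8.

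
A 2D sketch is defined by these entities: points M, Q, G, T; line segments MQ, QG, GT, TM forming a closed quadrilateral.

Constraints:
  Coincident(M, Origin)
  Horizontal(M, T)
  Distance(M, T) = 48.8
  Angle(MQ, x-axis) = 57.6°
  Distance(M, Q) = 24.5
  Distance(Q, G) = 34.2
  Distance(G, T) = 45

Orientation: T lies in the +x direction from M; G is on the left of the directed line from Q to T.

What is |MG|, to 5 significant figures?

58.202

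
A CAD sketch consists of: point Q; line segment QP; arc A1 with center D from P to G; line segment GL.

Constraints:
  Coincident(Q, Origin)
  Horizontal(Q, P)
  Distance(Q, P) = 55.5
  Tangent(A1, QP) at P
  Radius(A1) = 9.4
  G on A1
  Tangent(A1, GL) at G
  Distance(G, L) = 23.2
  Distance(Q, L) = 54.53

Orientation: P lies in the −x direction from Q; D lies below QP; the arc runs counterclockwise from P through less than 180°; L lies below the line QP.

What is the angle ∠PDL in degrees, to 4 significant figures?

153.4°

Checks: |DG| = 9.400 ✓; ∠(DG, GL) = 90.00° ✓; |GL| = 23.20 ✓; |QL| = 54.53 ✓.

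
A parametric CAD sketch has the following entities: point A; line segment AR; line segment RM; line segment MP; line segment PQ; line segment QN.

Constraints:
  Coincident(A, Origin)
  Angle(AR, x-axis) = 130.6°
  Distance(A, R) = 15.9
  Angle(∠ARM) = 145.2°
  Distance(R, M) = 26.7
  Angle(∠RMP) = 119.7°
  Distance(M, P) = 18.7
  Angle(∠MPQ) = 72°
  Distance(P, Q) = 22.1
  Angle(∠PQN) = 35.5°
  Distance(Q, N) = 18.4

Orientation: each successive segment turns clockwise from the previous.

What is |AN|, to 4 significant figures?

39.93

∠MPQ = 72.0° gives PQ at -72.50° from the x-axis; with |PQ| = 22.1, Q = (8.824, 28.42). ∠PQN = 35.5° gives QN at 143.0° from the x-axis; with |QN| = 18.4, N = (-5.871, 39.49). Then |AN| = |N − A| = 39.93.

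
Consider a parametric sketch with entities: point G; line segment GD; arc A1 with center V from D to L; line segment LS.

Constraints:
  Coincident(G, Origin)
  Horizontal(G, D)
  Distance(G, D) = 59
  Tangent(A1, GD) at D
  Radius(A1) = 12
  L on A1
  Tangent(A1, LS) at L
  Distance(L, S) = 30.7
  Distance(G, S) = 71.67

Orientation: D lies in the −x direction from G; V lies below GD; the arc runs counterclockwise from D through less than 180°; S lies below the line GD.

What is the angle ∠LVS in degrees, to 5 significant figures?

68.650°

Checks: |VL| = 12.00 ✓; ∠(VL, LS) = 90.00° ✓; |LS| = 30.70 ✓; |GS| = 71.67 ✓.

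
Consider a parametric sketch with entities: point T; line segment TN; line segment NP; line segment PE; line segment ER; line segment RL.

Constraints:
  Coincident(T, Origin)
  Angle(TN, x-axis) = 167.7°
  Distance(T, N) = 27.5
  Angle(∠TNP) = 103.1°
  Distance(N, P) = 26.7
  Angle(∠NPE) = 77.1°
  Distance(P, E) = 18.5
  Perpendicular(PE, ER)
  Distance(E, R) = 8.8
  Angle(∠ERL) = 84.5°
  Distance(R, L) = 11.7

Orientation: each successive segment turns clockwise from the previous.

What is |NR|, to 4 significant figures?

21.31

T is at the origin; TN runs at 167.7° with length 27.5, so N = (-26.87, 5.858). ∠TNP = 103.1° gives NP at 90.80° from the x-axis; with |NP| = 26.7, P = (-27.24, 32.56). ∠NPE = 77.1° gives PE at -12.10° from the x-axis; with |PE| = 18.5, E = (-9.153, 28.68). PE is perpendicular to ER, so ER runs at -102.1°; with |ER| = 8.8, R = (-11.00, 20.07). Then |NR| = |R − N| = 21.31.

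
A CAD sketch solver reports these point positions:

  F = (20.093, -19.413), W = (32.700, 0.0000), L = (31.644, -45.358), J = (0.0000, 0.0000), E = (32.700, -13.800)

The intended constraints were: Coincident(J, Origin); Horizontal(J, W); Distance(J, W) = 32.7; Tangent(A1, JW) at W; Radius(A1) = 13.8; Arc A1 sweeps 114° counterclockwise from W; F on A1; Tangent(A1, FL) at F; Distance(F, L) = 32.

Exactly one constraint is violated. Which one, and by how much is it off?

Distance(F, L) = 32 — off by 3.60.

J = (0.00, 0.00) ✓; J.y = 0.00, W.y = 0.00 ✓; |JW| = 32.70 ✓; ∠(EW, WJ) = 90.00° ✓; |EW| = 13.80 ✓; bearing(E→F) − bearing(E→W) = 114.0° ✓; |EF| = 13.80 ✓; ∠(EF, FL) = 90.00° ✓; |FL| = 28.40 ✗.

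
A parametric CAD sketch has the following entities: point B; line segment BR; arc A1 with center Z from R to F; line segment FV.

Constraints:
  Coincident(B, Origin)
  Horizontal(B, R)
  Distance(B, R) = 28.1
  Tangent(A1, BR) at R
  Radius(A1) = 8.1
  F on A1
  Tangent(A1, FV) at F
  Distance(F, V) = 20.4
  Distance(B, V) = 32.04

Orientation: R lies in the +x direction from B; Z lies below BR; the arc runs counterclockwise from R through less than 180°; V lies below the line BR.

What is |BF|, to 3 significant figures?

21.2

B is at the origin; BR is horizontal with |BR| = 28.1 and R on the +x side, so R = (28.1, 0.00). Tangency of A1 to BR means the radius ZR is perpendicular to BR, so Z = R + (0, -8.1) = (28.1, -8.10). Since ZF ⟂ FV (tangency), |ZV| = √(8.1² + 20.4²) = 21.9 regardless of where F sits on A1. So V lies on both circle(B, 32.04) and circle(Z, 21.9); the below-BR intersection is V = (17.1, -27.1). F is the foot of the tangent from V: F = (20.1, -6.91).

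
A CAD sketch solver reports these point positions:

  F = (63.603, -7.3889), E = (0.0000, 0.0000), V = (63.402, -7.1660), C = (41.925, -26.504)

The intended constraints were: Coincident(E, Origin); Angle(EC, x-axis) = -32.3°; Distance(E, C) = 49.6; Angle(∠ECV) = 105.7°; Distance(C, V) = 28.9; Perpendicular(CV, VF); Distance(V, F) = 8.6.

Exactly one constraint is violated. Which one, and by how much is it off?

Distance(V, F) = 8.6 — off by 8.30.

E = (0.00, 0.00) ✓; EC at -32.30° ✓; |EC| = 49.60 ✓; ∠ECV = 105.7° ✓; |CV| = 28.90 ✓; ∠(CV, VF) = 89.96° ✓; |VF| = 0.3001 ✗.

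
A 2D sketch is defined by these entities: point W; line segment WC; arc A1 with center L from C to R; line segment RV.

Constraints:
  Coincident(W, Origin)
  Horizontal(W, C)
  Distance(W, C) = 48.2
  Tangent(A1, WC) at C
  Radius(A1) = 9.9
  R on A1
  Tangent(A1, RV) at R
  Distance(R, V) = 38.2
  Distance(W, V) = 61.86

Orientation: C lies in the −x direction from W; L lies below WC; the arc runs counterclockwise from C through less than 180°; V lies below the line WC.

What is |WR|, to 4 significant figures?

58.75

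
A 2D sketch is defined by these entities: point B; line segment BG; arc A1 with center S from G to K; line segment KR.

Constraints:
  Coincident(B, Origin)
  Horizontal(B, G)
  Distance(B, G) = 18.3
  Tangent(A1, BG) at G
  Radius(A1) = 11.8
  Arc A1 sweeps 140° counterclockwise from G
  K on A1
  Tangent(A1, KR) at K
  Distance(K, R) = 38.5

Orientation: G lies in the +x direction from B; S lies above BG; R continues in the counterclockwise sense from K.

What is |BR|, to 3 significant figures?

45.7

B is at the origin; BG is horizontal with |BG| = 18.3 and G on the +x side, so G = (18.3, 0.00). Since A1 is tangent to BG there, SG ⟂ BG, so S = G + (0, 11.8) = (18.3, 11.8). On A1, G sits at bearing -90° from S; a 140° counterclockwise sweep puts K at bearing 50°, so K = S + 11.8·(cos 50°, sin 50°) = (25.9, 20.8). The tangent condition forces SK to be normal to KR, so KR runs along (−sin 50°, cos 50°); with |KR| = 38.5, R = (-3.61, 45.6). Then |BR| = |R − B| = 45.7.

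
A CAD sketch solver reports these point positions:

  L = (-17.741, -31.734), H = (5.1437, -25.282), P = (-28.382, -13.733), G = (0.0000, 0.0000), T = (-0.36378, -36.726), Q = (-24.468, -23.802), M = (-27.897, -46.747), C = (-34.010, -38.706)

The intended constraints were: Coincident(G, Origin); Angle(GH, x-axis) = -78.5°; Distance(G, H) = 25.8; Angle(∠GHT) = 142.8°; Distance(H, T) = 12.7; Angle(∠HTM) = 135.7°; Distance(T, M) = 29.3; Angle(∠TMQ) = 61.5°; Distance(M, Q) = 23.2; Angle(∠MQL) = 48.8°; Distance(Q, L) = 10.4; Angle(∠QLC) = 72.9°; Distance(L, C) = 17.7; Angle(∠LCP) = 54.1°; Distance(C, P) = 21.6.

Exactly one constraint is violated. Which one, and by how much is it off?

Distance(C, P) = 21.6 — off by 4.00.

G = (0.00, 0.00) ✓; GH at -78.50° ✓; |GH| = 25.80 ✓; ∠GHT = 142.8° ✓; |HT| = 12.70 ✓; ∠HTM = 135.7° ✓; |TM| = 29.30 ✓; ∠TMQ = 61.50° ✓; |MQ| = 23.20 ✓; ∠MQL = 48.80° ✓; |QL| = 10.40 ✓; ∠QLC = 72.90° ✓; |LC| = 17.70 ✓; ∠LCP = 54.10° ✓; |CP| = 25.60 ✗.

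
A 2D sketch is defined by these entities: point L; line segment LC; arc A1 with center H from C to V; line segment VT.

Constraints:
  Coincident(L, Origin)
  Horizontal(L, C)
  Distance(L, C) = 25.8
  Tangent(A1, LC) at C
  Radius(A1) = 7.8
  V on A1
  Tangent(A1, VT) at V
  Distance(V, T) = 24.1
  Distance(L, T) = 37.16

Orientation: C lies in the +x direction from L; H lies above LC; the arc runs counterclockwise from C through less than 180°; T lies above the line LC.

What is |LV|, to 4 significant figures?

34.48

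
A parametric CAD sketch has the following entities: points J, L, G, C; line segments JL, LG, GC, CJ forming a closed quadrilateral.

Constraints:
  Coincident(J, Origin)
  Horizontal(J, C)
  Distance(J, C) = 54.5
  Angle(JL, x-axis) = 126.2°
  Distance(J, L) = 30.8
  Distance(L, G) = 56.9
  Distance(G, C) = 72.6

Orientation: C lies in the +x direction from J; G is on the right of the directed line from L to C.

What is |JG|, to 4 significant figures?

33.39

J is at the origin; JC is horizontal with |JC| = 54.5 and C in +x, so C = (54.5, 0). JL runs at 126.2° with |JL| = 30.8, so L = (-18.19, 24.85). G is determined by |LG| = 56.9 and |GC| = 72.6 together: it lies at the intersection of circle(L, 56.9) and circle(C, 72.6). With |LC| = 76.82, the foot of the radical line on LC is 25.18 from L and the perpendicular offset is √(56.9² − 25.18²) = 51.03. Taking the right-of-LC solution: G = (-10.87, -31.57).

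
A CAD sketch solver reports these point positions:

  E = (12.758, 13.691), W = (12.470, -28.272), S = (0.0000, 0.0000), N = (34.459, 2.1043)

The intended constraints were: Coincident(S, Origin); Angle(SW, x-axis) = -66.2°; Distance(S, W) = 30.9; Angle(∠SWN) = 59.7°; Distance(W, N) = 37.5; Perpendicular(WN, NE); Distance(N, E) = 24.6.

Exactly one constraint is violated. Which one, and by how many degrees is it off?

Perpendicular(WN, NE) — off by 7.80°.

S = (0.00, 0.00) ✓; SW at -66.20° ✓; |SW| = 30.90 ✓; ∠SWN = 59.70° ✓; |WN| = 37.50 ✓; ∠(WN, NE) = 97.80° ✗; |NE| = 24.60 ✓.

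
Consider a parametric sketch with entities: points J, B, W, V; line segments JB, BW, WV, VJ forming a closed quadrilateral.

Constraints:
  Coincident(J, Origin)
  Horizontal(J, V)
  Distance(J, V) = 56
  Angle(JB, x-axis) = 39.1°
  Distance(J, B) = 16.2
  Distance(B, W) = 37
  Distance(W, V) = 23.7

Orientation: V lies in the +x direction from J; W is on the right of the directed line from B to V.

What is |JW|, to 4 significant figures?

41.81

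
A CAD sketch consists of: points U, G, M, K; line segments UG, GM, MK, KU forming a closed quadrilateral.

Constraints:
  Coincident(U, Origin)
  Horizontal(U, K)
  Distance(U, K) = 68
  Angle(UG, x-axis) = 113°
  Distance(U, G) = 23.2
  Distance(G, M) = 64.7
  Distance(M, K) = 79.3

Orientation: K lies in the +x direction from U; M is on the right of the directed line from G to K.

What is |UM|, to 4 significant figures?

42.56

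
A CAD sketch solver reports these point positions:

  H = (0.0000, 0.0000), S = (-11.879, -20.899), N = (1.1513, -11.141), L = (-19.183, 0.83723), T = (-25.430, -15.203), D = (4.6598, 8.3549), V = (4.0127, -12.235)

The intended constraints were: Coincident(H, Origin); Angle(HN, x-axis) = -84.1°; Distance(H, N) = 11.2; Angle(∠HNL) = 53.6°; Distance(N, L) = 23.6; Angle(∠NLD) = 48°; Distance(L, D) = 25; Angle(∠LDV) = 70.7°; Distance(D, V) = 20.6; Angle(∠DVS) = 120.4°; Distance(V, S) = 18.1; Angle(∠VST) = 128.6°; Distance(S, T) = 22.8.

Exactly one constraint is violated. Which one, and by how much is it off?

Distance(S, T) = 22.8 — off by 8.10.

H = (0.00, 0.00) ✓; HN at -84.10° ✓; |HN| = 11.20 ✓; ∠HNL = 53.60° ✓; |NL| = 23.60 ✓; ∠NLD = 48.00° ✓; |LD| = 25.00 ✓; ∠LDV = 70.70° ✓; |DV| = 20.60 ✓; ∠DVS = 120.4° ✓; |VS| = 18.10 ✓; ∠VST = 128.6° ✓; |ST| = 14.70 ✗.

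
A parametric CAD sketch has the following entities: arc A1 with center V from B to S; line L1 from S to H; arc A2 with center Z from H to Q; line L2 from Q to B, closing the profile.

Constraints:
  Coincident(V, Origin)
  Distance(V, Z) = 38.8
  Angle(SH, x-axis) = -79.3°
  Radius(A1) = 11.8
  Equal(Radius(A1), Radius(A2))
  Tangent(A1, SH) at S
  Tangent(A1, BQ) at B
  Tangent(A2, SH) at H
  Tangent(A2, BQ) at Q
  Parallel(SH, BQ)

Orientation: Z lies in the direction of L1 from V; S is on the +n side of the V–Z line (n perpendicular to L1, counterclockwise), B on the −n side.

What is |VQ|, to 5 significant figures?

40.555

Tangency of A1 to both parallel lines with radius 11.8 puts S and B at V ± 11.8·n: S = (11.595, 2.1909), B = (-11.595, -2.1909). Equal radii place H and Q the same way about Z: H = Z + 11.8·n = (18.799, -35.935), Q = Z − 11.8·n = (-4.3910, -40.316). Then |VQ| = |Q − V| = 40.555.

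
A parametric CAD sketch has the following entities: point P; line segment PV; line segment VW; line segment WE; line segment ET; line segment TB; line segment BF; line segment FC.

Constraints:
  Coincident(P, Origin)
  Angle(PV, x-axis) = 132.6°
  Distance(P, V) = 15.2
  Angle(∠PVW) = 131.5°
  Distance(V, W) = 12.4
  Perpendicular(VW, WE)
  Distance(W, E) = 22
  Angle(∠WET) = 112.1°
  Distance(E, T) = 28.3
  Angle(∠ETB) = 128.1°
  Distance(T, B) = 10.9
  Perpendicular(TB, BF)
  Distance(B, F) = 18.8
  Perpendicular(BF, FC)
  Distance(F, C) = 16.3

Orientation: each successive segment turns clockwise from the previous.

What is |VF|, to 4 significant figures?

17.70

P is at the origin; PV runs at 132.6° with length 15.2, so V = (-10.29, 11.19). ∠PVW = 131.5° gives VW at 84.10° from the x-axis; with |VW| = 12.4, W = (-9.014, 23.52). The perpendicularity gives WE at right angles to VW, so WE runs at -5.900°; with |WE| = 22.0, E = (12.87, 21.26). ∠WET = 112.1° gives ET at -73.80° from the x-axis; with |ET| = 28.3, T = (20.77, -5.915). ∠ETB = 128.1° gives TB at -125.7° from the x-axis; with |TB| = 10.9, B = (14.40, -14.77). The perpendicularity gives BF at right angles to TB, so BF runs at 144.3°; with |BF| = 18.8, F = (-0.8627, -3.796). Then |VF| = |F − V| = 17.70.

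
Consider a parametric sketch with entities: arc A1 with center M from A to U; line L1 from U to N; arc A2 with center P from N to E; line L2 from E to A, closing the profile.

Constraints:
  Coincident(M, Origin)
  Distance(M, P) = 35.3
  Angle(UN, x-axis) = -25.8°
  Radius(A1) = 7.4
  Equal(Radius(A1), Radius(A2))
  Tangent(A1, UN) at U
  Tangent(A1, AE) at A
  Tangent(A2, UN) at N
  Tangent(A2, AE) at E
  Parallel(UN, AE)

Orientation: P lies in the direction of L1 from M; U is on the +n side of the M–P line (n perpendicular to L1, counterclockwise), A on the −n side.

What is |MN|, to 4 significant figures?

36.07

The slot axis is L1's direction at -25.8°, so u = (cos -25.8°, sin -25.8°) = (0.9003, -0.4352) and n = (−sin -25.8°, cos -25.8°) = (0.4352, 0.9003). M is at the origin and P lies 35.3 along u from M, so P = 35.3·u = (31.78, -15.36). Tangency of A1 to both parallel lines with radius 7.4 puts U and A at M ± 7.4·n: U = (3.221, 6.662), A = (-3.221, -6.662). Equal radii place N and E the same way about P: N = P + 7.4·n = (35.00, -8.701), E = P − 7.4·n = (28.56, -22.03). Then |MN| = |N − M| = 36.07.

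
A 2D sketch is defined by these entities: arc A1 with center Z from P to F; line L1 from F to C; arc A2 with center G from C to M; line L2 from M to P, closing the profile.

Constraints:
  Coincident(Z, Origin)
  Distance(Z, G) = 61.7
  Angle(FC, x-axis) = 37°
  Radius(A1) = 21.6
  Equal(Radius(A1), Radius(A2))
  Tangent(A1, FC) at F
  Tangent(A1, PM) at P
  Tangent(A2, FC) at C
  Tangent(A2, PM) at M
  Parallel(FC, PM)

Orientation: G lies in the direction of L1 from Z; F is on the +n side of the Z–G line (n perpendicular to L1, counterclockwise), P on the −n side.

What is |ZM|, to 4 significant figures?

65.37

The slot axis is L1's direction at 37.0°, so u = (cos 37.0°, sin 37.0°) = (0.7986, 0.6018) and n = (−sin 37.0°, cos 37.0°) = (-0.6018, 0.7986). Z is at the origin and G lies 61.7 along u from Z, so G = 61.7·u = (49.28, 37.13). Tangency of A1 to both parallel lines with radius 21.6 puts F and P at Z ± 21.6·n: F = (-13.00, 17.25), P = (13.00, -17.25). Equal radii place C and M the same way about G: C = G + 21.6·n = (36.28, 54.38), M = G − 21.6·n = (62.28, 19.88). Then |ZM| = |M − Z| = 65.37.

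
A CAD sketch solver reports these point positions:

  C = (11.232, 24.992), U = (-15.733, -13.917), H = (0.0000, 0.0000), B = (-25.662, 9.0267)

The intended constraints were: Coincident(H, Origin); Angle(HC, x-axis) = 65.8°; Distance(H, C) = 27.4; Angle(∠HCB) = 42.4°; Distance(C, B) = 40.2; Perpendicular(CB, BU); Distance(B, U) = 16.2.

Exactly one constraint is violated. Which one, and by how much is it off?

Distance(B, U) = 16.2 — off by 8.80.

H = (0.00, 0.00) ✓; HC at 65.80° ✓; |HC| = 27.40 ✓; ∠HCB = 42.40° ✓; |CB| = 40.20 ✓; ∠(CB, BU) = 90.00° ✓; |BU| = 25.00 ✗.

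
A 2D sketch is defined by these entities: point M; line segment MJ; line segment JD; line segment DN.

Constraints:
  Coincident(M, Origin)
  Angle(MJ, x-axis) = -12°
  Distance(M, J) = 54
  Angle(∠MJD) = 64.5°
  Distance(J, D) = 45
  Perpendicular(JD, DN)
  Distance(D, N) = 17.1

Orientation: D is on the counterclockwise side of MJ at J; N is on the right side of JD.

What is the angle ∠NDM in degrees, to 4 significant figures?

155.9°

∠MJD = 64.5°, so JD runs at -12.0° + (180° − 64.5°) = 103.5° from the x-axis; with |JD| = 45.0, D = J + 45.0·(cos 103.5°, sin 103.5°) = (42.31, 32.53). The perpendicularity gives DN at right angles to JD; with |DN| = 17.1 on the right of JD, N = D + 17.1·(0.9724, 0.2334) = (58.94, 36.52). Then cos ∠NDM = DN·DM / (|DN||DM|), giving 155.9°.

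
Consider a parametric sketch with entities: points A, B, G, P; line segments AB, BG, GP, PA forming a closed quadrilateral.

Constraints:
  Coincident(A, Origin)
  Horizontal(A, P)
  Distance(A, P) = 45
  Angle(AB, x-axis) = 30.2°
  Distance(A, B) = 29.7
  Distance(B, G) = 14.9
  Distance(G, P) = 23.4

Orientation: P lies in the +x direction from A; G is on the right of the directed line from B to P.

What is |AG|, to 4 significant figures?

21.62

Checks: |BG| = 14.90 ✓; |GP| = 23.40 ✓.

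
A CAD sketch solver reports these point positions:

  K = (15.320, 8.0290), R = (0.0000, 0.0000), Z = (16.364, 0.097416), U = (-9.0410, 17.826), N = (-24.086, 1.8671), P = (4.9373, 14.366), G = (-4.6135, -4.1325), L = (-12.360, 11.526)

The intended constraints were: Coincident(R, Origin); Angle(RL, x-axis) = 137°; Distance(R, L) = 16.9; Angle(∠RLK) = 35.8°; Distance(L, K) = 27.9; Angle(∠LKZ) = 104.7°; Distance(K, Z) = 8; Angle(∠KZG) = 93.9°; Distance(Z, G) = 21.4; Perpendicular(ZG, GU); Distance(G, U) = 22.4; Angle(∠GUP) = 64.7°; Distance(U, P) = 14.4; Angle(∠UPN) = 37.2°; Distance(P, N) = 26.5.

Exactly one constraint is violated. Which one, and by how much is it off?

Distance(P, N) = 26.5 — off by 5.10.

R = (0.00, 0.00) ✓; RL at 137.0° ✓; |RL| = 16.90 ✓; ∠RLK = 35.80° ✓; |LK| = 27.90 ✓; ∠LKZ = 104.7° ✓; |KZ| = 8.000 ✓; ∠KZG = 93.90° ✓; |ZG| = 21.40 ✓; ∠(ZG, GU) = 90.00° ✓; |GU| = 22.40 ✓; ∠GUP = 64.70° ✓; |UP| = 14.40 ✓; ∠UPN = 37.20° ✓; |PN| = 31.60 ✗.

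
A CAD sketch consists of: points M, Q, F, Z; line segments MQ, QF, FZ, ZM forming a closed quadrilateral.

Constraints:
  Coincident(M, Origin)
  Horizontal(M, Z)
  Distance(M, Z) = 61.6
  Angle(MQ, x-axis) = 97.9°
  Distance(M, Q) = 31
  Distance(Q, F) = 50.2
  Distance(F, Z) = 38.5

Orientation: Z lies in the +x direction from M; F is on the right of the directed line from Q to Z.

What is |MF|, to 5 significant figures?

26.654

Checks: |QF| = 50.20 ✓; |FZ| = 38.50 ✓.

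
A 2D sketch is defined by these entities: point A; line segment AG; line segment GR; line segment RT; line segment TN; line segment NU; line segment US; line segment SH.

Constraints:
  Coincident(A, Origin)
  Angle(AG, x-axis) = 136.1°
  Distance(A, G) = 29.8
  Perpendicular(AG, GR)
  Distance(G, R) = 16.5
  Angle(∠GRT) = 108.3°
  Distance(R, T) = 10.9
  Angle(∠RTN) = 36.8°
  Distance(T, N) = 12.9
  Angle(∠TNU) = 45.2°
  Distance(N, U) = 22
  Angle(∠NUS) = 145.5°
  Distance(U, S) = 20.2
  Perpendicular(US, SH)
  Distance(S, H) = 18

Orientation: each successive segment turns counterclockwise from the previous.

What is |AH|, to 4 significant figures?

42.47

A is at the origin; AG runs at 136.1° with length 29.8, so G = (-21.47, 20.66). AG is perpendicular to GR, so GR runs at -133.9°; with |GR| = 16.5, R = (-32.91, 8.774). ∠GRT = 108.3° gives RT at -62.20° from the x-axis; with |RT| = 10.9, T = (-27.83, -0.8677). ∠RTN = 36.8° gives TN at 81.00° from the x-axis; with |TN| = 12.9, N = (-25.81, 11.87). ∠TNU = 45.2° gives NU at -144.2° from the x-axis; with |NU| = 22.0, U = (-43.66, -0.9955). ∠NUS = 145.5° gives US at -109.7° from the x-axis; with |US| = 20.2, S = (-50.46, -20.01). The perpendicularity gives SH at right angles to US, so SH runs at -19.70°; with |SH| = 18.0, H = (-33.52, -26.08). Then |AH| = |H − A| = 42.47.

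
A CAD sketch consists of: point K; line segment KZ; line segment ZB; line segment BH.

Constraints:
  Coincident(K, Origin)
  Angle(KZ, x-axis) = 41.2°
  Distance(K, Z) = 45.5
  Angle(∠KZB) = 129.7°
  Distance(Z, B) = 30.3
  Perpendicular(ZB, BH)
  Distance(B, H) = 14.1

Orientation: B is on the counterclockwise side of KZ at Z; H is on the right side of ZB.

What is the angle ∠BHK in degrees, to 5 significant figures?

50.401°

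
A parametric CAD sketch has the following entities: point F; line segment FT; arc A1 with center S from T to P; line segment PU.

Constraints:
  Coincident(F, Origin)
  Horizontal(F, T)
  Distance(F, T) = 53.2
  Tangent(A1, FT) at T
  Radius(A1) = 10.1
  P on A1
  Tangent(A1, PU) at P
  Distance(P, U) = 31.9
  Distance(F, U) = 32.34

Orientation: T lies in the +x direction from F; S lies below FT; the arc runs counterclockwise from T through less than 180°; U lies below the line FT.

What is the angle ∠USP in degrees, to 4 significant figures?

72.43°

F is at the origin; F and T share the same y with |FT| = 53.2 and T on the +x side, so T = (53.20, 0.000). Tangency of A1 to FT means the radius ST is perpendicular to FT, so S = T + (0, -10.1) = (53.20, -10.10). Since SP ⟂ PU (tangency), |SU| = √(10.1² + 31.9²) = 33.46 regardless of where P sits on A1. So U lies on both circle(F, 32.34) and circle(S, 33.46); the below-FT intersection is U = (22.45, -23.28). P is the foot of the tangent from U: P = (46.60, -2.451).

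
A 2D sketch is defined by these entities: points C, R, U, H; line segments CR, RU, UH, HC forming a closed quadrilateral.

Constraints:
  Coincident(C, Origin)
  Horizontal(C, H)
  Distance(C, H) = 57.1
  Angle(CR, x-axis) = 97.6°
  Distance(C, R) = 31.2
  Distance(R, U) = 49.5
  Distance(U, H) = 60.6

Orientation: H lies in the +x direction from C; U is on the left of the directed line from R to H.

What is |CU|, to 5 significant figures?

68.677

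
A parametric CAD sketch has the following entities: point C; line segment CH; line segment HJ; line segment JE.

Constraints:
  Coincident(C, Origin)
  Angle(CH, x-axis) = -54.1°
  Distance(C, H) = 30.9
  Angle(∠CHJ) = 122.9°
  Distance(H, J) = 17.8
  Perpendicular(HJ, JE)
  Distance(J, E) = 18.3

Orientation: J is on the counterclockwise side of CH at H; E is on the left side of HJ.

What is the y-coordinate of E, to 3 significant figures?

-5.82

C is at the origin; CH runs at -54.1° with length 30.9, so H = 30.9·(cos -54.1°, sin -54.1°) = (18.1, -25.0). ∠CHJ = 122.9°, so HJ runs at -54.1° + (180° − 122.9°) = 3.00° from the x-axis; with |HJ| = 17.8, J = H + 17.8·(cos 3.00°, sin 3.00°) = (35.9, -24.1). The perpendicularity gives JE at right angles to HJ; with |JE| = 18.3 on the left of HJ, E = J + 18.3·(-0.0523, 0.999) = (34.9, -5.82). So E.y = -5.82.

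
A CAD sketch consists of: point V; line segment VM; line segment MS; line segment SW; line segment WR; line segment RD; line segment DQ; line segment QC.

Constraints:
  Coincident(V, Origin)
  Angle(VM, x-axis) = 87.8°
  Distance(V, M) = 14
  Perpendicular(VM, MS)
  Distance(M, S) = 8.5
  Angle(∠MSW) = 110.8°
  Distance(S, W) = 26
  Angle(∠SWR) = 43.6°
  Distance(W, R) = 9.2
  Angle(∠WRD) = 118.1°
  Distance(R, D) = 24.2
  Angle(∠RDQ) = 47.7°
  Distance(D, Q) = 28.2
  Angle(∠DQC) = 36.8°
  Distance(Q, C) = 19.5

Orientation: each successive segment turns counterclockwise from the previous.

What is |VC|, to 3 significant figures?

10.6

V is at the origin; VM runs at 87.8° with length 14.0, so M = (0.537, 14.0). VM ⟂ MS, so MS runs at 178°; with |MS| = 8.5, S = (-7.96, 14.3). ∠MSW = 110.8° gives SW at -113° from the x-axis; with |SW| = 26.0, W = (-18.1, -9.62). ∠SWR = 43.6° gives WR at 23.4° from the x-axis; with |WR| = 9.2, R = (-9.67, -5.96). ∠WRD = 118.1° gives RD at 85.3° from the x-axis; with |RD| = 24.2, D = (-7.69, 18.2). ∠RDQ = 47.7° gives DQ at -142° from the x-axis; with |DQ| = 28.2, Q = (-30.0, 0.949). ∠DQC = 36.8° gives QC at 0.800° from the x-axis; with |QC| = 19.5, C = (-10.5, 1.22). Then |VC| = |C − V| = 10.6.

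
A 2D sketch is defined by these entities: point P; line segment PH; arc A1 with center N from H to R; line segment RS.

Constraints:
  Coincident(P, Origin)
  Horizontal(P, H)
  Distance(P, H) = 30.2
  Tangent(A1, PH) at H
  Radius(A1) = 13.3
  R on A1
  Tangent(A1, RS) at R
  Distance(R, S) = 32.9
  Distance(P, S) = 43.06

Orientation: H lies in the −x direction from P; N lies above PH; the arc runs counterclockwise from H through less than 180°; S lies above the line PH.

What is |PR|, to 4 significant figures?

20.02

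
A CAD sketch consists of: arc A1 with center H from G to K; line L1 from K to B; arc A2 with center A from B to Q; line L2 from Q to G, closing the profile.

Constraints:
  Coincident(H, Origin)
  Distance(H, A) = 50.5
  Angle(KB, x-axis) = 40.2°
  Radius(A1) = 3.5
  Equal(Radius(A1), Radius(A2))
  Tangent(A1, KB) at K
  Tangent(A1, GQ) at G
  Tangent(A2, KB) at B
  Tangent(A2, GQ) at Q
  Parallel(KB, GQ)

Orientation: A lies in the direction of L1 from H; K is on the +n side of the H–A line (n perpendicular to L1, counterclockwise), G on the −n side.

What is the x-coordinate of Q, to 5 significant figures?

40.831

The slot axis is L1's direction at 40.2°, so u = (cos 40.2°, sin 40.2°) = (0.76380, 0.64546) and n = (−sin 40.2°, cos 40.2°) = (-0.64546, 0.76380). H is at the origin and A lies 50.5 along u from H, so A = 50.5·u = (38.572, 32.596). Tangency of A1 to both parallel lines with radius 3.5 puts K and G at H ± 3.5·n: K = (-2.2591, 2.6733), G = (2.2591, -2.6733). Equal radii place B and Q the same way about A: B = A + 3.5·n = (36.313, 35.269), Q = A − 3.5·n = (40.831, 29.922). So Q.x = 40.831.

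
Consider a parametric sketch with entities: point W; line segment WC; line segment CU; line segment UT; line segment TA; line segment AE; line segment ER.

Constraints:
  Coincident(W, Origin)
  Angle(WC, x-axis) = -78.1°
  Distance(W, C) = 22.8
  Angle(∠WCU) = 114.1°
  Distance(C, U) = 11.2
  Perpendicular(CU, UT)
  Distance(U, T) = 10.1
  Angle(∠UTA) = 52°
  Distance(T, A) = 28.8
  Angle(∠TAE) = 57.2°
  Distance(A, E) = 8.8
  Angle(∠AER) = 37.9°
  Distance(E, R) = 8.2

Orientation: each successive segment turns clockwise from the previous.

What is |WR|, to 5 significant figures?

24.510

∠TAE = 57.2° gives AE at -124.80° from the x-axis; with |AE| = 8.8, E = (13.464, -28.953). ∠AER = 37.9° gives ER at 93.100° from the x-axis; with |ER| = 8.2, R = (13.021, -20.765). Then |WR| = |R − W| = 24.510.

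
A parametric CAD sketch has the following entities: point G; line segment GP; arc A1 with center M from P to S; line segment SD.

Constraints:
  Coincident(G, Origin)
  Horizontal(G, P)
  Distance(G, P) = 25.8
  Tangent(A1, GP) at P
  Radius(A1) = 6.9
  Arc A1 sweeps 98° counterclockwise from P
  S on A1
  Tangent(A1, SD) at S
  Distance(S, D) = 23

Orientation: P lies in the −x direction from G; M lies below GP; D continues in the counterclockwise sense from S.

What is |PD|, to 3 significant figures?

30.9

On A1, P sits at bearing 90° from M; a 98° counterclockwise sweep puts S at bearing 188°, so S = M + 6.9·(cos 188°, sin 188°) = (-32.6, -7.86). Tangency of A1 to SD means the radius MS is perpendicular to SD, so SD runs along (−sin 188°, cos 188°); with |SD| = 23.0, D = (-29.4, -30.6). Then |PD| = |D − P| = 30.9.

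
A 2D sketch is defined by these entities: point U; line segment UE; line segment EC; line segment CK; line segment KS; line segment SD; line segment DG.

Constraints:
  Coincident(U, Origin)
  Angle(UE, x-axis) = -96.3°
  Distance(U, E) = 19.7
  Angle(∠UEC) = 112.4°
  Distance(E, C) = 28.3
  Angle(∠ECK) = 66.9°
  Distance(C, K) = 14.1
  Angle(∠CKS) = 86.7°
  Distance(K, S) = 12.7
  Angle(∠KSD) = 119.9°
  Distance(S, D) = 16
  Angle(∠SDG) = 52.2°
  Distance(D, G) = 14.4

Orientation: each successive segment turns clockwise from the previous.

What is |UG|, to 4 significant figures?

35.22

∠KSD = 119.9° gives SD at -70.40° from the x-axis; with |SD| = 16.0, D = (-9.771, -30.78). ∠SDG = 52.2° gives DG at 161.8° from the x-axis; with |DG| = 14.4, G = (-23.45, -26.28). Then |UG| = |G − U| = 35.22.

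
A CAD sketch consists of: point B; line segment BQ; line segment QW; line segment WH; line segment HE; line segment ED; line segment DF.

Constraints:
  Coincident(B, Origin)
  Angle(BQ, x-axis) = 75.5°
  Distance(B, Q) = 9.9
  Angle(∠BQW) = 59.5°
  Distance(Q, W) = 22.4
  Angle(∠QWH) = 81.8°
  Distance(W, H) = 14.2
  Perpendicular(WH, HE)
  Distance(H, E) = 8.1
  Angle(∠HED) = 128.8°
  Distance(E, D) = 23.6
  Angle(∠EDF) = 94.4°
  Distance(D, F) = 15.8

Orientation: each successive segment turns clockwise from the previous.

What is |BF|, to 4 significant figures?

26.34

∠HED = 128.8° gives ED at 75.60° from the x-axis; with |ED| = 23.6, D = (7.965, 14.58). ∠EDF = 94.4° gives DF at -10.00° from the x-axis; with |DF| = 15.8, F = (23.52, 11.84). Then |BF| = |F − B| = 26.34.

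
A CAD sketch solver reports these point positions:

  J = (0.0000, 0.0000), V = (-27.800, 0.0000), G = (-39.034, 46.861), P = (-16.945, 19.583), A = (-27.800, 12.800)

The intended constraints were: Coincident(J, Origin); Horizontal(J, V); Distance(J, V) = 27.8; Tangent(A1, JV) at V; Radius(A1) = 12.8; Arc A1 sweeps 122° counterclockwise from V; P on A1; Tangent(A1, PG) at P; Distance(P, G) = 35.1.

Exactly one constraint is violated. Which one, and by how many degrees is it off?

Tangent(A1, PG) at P — off by 7.00°.

J = (0.00, 0.00) ✓; J.y = 0.00, V.y = 0.00 ✓; |JV| = 27.80 ✓; ∠(AV, VJ) = 90.00° ✓; |AV| = 12.80 ✓; bearing(A→P) − bearing(A→V) = 122.0° ✓; |AP| = 12.80 ✓; ∠(AP, PG) = 83.00° ✗; |PG| = 35.10 ✓.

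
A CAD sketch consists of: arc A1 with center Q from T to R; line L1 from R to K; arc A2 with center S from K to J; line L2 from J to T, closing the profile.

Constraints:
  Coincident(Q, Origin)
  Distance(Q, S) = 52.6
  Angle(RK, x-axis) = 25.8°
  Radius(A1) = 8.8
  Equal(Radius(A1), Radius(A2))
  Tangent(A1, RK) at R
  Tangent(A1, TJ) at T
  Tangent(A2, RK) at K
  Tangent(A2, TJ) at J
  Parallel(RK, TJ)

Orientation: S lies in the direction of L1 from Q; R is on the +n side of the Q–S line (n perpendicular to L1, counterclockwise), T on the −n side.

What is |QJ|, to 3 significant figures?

53.3

Tangency of A1 to both parallel lines with radius 8.8 puts R and T at Q ± 8.8·n: R = (-3.83, 7.92), T = (3.83, -7.92). Equal radii place K and J the same way about S: K = S + 8.8·n = (43.5, 30.8), J = S − 8.8·n = (51.2, 15.0). Then |QJ| = |J − Q| = 53.3.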